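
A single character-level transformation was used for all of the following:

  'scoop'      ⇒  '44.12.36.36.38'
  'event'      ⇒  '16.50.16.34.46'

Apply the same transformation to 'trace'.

s(#19)→44 and c(#3)→12: differences scale by 2, so n = 2·pos + 6. With a=1..z=26, the number is 2·pos + 6.
On trace: t=20→46, r=18→42, a=1→8, c=3→12, e=5→16.

46.42.8.12.16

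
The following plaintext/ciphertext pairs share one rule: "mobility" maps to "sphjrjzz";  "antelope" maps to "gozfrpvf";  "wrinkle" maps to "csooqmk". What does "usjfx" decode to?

order

The shifts repeat in a cycle of length 2: positions 0,1,… shift by +6, +1, then the pattern repeats.
Reversing it on usjfx: u−6=o, s−1=r, j−6=d, f−1=e, x−6=r.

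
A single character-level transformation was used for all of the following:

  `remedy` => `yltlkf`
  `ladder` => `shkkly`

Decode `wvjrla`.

pocket

Compare letters: r→y is +7, e→l is +7, m→t is +7 — a constant shift. Each letter is shifted forward by 7 in the alphabet (a Caesar shift of +7).
Reversing it on wvjrla: w−7=p, v−7=o, j−7=c, r−7=k, l−7=e, a−7=t.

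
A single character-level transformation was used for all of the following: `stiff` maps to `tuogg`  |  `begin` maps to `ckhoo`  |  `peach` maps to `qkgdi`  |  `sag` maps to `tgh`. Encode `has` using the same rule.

The shift depends on letter class: consonant s→t is +1, but vowel i→o is +6. The rule splits by letter class: vowels +6, consonants +1.
Applying it to has: h(cons)+1=i, a(vowel)+6=g, s(cons)+1=t.

igt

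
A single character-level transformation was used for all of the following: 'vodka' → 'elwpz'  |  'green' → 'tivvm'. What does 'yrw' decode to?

bid

Each pair mirrors across the alphabet (v↔e, o↔l, d↔w): positions sum to 25. This is the alphabet-reversal cipher (Atbash): a becomes z, b becomes y, etc.
Reversing it on yrw: y↔b, r↔i, w↔d.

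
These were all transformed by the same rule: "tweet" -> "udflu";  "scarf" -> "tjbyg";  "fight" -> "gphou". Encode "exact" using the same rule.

febju

Shifts by position in tweet: pos 0: t→u (+1), pos 1: w→d (+7), pos 2: e→f (+1), pos 3: e→l (+7) — repeating every 2. It's a Vigenère-style cipher with numeric key [1,7]: position i shifts by key[i mod 2].
On exact: e+1=f, x+7=e, a+1=b, c+7=j, t+1=u.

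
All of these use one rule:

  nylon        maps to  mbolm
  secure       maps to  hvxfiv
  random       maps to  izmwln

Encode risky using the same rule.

irhpb

Each pair mirrors across the alphabet (n↔m, y↔b, l↔o): positions sum to 25. Each letter is replaced by its mirror in the alphabet: a↔z, b↔y, c↔x, and so on (the Atbash cipher).
On risky: r↔i, i↔r, s↔h, k↔p, y↔b.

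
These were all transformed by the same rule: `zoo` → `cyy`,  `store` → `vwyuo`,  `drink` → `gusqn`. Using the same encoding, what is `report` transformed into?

The shift depends on letter class: consonant z→c is +3, but vowel o→y is +10. Two shifts are in play — +10 for a/e/i/o/u, +3 for every other letter.
Applying it to report: r(cons)+3=u, e(vowel)+10=o, p(cons)+3=s, o(vowel)+10=y, r(cons)+3=u, t(cons)+3=w.

uosyuw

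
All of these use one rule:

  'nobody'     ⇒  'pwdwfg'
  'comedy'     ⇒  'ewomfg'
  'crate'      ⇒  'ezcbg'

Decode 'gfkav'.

exist

Shifts by position in nobody: pos 0: n→p (+2), pos 1: o→w (+8), pos 2: b→d (+2), pos 3: o→w (+8) — repeating every 2. It's a Vigenère-style cipher with numeric key [2,8]: position i shifts by key[i mod 2].
Decoding gfkav: g−2=e, f−8=x, k−2=i, a−8=s, v−2=t.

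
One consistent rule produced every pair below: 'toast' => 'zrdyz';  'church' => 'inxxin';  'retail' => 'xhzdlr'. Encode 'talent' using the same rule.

zdrhtz

Two shifts are in play — +3 for a/e/i/o/u, +6 for every other letter.
On talent: t(cons)+6=z, a(vowel)+3=d, l(cons)+6=r, e(vowel)+3=h, n(cons)+6=t, t(cons)+6=z.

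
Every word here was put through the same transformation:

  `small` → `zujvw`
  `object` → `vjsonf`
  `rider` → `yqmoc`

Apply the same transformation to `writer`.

dzrdpd

In small: s→z is +7, m→u is +8, a→j is +9, l→v is +10 — the shift increases by 1 each position. The shift increases by 1 at each position, starting from +7: 7, 8, 9, ….
For writer: w+7=d, r+8=z, i+9=r, t+10=d, e+11=p, r+12=d.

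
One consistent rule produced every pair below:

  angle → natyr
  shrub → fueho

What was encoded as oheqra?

Compare letters: a→n is +13, n→a is +13, g→t is +13 — a constant shift. It's a constant shift of +13 (ROT13).
Reversing it on oheqra: o−13=b, h−13=u, e−13=r, q−13=d, r−13=e, a−13=n.

burden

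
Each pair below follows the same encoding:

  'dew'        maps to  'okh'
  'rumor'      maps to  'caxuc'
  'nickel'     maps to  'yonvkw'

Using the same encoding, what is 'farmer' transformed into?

Two shifts are in play — +6 for a/e/i/o/u, +11 for every other letter.
On farmer: f(cons)+11=q, a(vowel)+6=g, r(cons)+11=c, m(cons)+11=x, e(vowel)+6=k, r(cons)+11=c.

qgcxkc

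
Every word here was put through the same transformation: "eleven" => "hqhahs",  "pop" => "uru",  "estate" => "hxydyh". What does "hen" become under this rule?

The shift depends on letter class: consonant l→q is +5, but vowel e→h is +3. Two shifts are in play — +3 for a/e/i/o/u, +5 for every other letter.
Applying it to hen: h(cons)+5=m, e(vowel)+3=h, n(cons)+5=s.

mhs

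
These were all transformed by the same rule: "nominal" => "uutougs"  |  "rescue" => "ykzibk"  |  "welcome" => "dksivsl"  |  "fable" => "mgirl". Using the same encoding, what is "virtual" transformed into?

The shifts repeat in a cycle of length 2: positions 0,1,… shift by +7, +6, then the pattern repeats.
For virtual: v+7=c, i+6=o, r+7=y, t+6=z, u+7=b, a+6=g, l+7=s.

coyzbgs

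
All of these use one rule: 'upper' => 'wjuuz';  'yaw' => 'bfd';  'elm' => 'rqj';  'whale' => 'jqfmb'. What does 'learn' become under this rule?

The output letters match the input read backwards, each shifted +5: upper reversed is reppu. Read the word backwards and shift each letter +5.
For learn: reverse → nrael; then shift: n+5=s, r+5=w, a+5=f, e+5=j, l+5=q.

swfjq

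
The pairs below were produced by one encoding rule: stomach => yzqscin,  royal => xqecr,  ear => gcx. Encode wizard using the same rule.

The shift depends on letter class: consonant s→y is +6, but vowel o→q is +2. Vowels shift forward by 2 and consonants shift forward by 6.
Applying it to wizard: w(cons)+6=c, i(vowel)+2=k, z(cons)+6=f, a(vowel)+2=c, r(cons)+6=x, d(cons)+6=j.

ckfcxj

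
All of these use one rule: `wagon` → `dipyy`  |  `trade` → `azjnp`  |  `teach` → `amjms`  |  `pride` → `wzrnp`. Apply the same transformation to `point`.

wwrxe

In wagon: w→d is +7, a→i is +8, g→p is +9, o→y is +10 — the shift increases by 1 each position. Letter i (0-indexed) is shifted by i+7, so successive shifts are 7, 8, 9, ….
On point: p+7=w, o+8=w, i+9=r, n+10=x, t+11=e.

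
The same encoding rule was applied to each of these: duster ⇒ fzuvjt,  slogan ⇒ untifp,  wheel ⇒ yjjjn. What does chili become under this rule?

ejnnn

The rule splits by letter class: vowels +5, consonants +2.
Applying it to chili: c(cons)+2=e, h(cons)+2=j, i(vowel)+5=n, l(cons)+2=n, i(vowel)+5=n.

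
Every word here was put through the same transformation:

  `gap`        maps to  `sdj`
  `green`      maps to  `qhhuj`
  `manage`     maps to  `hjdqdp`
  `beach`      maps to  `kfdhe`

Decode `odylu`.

The output letters match the input read backwards, each shifted +3: gap reversed is pag. Two steps: reverse the string, then apply a Caesar shift of +3.
Decoding odylu: shift back: o−3=l, d−3=a, y−3=v, l−3=i, u−3=r → lavir; then reverse → rival.

rival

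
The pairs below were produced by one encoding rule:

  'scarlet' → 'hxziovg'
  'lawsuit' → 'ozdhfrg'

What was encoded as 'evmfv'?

Each letter is replaced by its mirror in the alphabet: a↔z, b↔y, c↔x, and so on (the Atbash cipher).
Reversing it on evmfv: e↔v, v↔e, m↔n, f↔u, v↔e.

venue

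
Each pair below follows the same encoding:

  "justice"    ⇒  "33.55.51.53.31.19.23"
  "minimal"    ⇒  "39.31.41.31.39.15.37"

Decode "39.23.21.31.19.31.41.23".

medicine

j(#10)→33 and u(#21)→55: differences scale by 2, so n = 2·pos + 13. Each letter becomes 2×(its alphabet position, a=1..z=26) + 13.
Reversing it on 39.23.21.31.19.31.41.23: 39→(39−13)÷2=13=m, 23→(23−13)÷2=5=e, 21→(21−13)÷2=4=d, 31→(31−13)÷2=9=i, 19→(19−13)÷2=3=c, 31→(31−13)÷2=9=i, 41→(41−13)÷2=14=n, 23→(23−13)÷2=5=e.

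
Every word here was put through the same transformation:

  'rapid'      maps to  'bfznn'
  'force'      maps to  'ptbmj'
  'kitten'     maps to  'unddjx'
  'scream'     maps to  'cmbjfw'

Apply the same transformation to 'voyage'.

The shift depends on letter class: consonant r→b is +10, but vowel a→f is +5. Two shifts are in play — +5 for a/e/i/o/u, +10 for every other letter.
Applying it to voyage: v(cons)+10=f, o(vowel)+5=t, y(cons)+10=i, a(vowel)+5=f, g(cons)+10=q, e(vowel)+5=j.

ftifqj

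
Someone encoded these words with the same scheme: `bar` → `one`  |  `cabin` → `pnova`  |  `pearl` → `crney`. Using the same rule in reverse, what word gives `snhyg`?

fault

Compare letters: b→o is +13, a→n is +13, r→e is +13 — a constant shift. Every letter moves 13 places later in the alphabet, wrapping around z→a.
Reversing it on snhyg: s−13=f, n−13=a, h−13=u, y−13=l, g−13=t.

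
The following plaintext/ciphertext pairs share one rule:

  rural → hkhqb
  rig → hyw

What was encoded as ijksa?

stuck

It's a constant shift of +16 (ROT16).
Reversing it on ijksa: i−16=s, j−16=t, k−16=u, s−16=c, a−16=k.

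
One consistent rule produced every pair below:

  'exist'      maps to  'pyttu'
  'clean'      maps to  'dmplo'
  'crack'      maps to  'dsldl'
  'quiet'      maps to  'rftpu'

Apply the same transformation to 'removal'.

The shift depends on letter class: consonant x→y is +1, but vowel e→p is +11. The rule splits by letter class: vowels +11, consonants +1.
Applying it to removal: r(cons)+1=s, e(vowel)+11=p, m(cons)+1=n, o(vowel)+11=z, v(cons)+1=w, a(vowel)+11=l, l(cons)+1=m.

spnzwlm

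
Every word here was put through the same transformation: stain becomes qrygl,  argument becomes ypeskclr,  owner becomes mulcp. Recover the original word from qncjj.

spell

It's a constant shift of +24 (ROT24).
Undoing it on qncjj: q−24=s, n−24=p, c−24=e, j−24=l, j−24=l.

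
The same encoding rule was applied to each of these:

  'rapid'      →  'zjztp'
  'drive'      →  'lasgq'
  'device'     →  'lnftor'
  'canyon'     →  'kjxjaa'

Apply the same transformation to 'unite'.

cwseq

Each letter shifts forward by (position + 8), i.e. 8, 9, 10, … — the shift grows by one for each successive letter.
On unite: u+8=c, n+9=w, i+10=s, t+11=e, e+12=q.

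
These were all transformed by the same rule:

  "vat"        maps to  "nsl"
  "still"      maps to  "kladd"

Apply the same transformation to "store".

Compare letters: v→n is +18, a→s is +18, t→l is +18 — a constant shift. This is a Caesar cipher with shift 18.
Applying it to store: s+18=k, t+18=l, o+18=g, r+18=j, e+18=w.

klgjw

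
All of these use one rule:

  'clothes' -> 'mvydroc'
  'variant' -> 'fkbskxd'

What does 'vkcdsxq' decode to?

Every letter moves 10 places later in the alphabet, wrapping around z→a.
Decoding vkcdsxq: v−10=l, k−10=a, c−10=s, d−10=t, s−10=i, x−10=n, q−10=g.

lasting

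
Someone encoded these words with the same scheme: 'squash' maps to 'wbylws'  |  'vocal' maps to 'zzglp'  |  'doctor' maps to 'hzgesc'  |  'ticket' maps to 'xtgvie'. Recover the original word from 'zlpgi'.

Shifts by position in squash: pos 0: s→w (+4), pos 1: q→b (+11), pos 2: u→y (+4), pos 3: a→l (+11) — repeating every 2. A repeating key of period 2 is used — shifts +4, +11 over and over.
Reversing it on zlpgi: z−4=v, l−11=a, p−4=l, g−11=v, i−4=e.

valve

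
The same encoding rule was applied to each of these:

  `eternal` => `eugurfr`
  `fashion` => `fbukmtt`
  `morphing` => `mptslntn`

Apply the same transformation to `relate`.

rfndxj

In eternal: e→e is +0, t→u is +1, e→g is +2, r→u is +3 — the shift increases by 1 each position. Each letter shifts forward by its position index (0, 1, 2, …) — the shift grows by one for each successive letter.
For relate: r+0=r, e+1=f, l+2=n, a+3=d, t+4=x, e+5=j.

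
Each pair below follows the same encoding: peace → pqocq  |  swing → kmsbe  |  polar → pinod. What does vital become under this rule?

fsron

Each letter's alphabet position (a=0..z=25) is mapped through 7·x+14 mod 26 — an affine cipher.
On vital: v(21)→7·21+14≡5=f; i(8)→7·8+14≡18=s; t(19)→7·19+14≡17=r; a(0)→7·0+14≡14=o; l(11)→7·11+14≡13=n (all mod 26).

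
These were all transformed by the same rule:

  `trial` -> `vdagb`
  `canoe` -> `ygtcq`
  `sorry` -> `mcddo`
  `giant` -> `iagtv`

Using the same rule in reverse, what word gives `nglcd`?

vapor

Treating letters as 0–25, the rule is x ↦ 9x + 6 (mod 26).
Undoing it on nglcd: n(13)→3·(13−6)≡21=v; g(6)→3·(6−6)≡0=a; l(11)→3·(11−6)≡15=p; c(2)→3·(2−6)≡14=o; d(3)→3·(3−6)≡17=r (all mod 26).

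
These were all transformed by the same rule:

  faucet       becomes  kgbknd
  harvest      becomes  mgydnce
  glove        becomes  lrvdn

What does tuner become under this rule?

Each letter shifts forward by (position + 5), i.e. 5, 6, 7, … — the shift grows by one for each successive letter.
Applying it to tuner: t+5=y, u+6=a, n+7=u, e+8=m, r+9=a.

yauma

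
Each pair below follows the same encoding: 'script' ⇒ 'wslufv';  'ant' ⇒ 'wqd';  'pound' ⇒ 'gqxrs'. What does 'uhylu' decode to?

The output letters match the input read backwards, each shifted +3: script reversed is tpircs. Read the word backwards and shift each letter +3.
Reversing it on uhylu: shift back: u−3=r, h−3=e, y−3=v, l−3=i, u−3=r → revir; then reverse → river.

river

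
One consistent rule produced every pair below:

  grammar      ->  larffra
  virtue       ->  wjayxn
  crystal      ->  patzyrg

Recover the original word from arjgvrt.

Treating letters as 0–25, the rule is x ↦ 25x + 17 (mod 26).
Undoing it on arjgvrt: a(0)→25·(0−17)≡17=r; r(17)→25·(17−17)≡0=a; j(9)→25·(9−17)≡8=i; g(6)→25·(6−17)≡11=l; v(21)→25·(21−17)≡22=w; r(17)→25·(17−17)≡0=a; t(19)→25·(19−17)≡24=y (all mod 26).

railway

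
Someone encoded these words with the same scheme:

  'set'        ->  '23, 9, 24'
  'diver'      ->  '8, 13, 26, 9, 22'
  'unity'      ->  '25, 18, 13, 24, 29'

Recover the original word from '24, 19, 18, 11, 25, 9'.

s is letter #19 and maps to 23: an offset of 4. The number is (letter's place in the alphabet, a=1) + 4.
Undoing it on 24, 19, 18, 11, 25, 9: 24→(24−4)÷1=20=t, 19→(19−4)÷1=15=o, 18→(18−4)÷1=14=n, 11→(11−4)÷1=7=g, 25→(25−4)÷1=21=u, 9→(9−4)÷1=5=e.

tongue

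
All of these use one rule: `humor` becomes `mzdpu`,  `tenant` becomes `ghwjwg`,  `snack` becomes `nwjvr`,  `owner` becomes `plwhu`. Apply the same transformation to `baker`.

h(7)→m(12) and u(20)→z(25) fit y≡19x+9 (mod 26); the inverse of 19 mod 26 is 11. This is an affine cipher: with a=0,…,z=25, each position x becomes (19x+9) mod 26.
On baker: b(1)→19·1+9≡2=c; a(0)→19·0+9≡9=j; k(10)→19·10+9≡17=r; e(4)→19·4+9≡7=h; r(17)→19·17+9≡20=u (all mod 26).

cjrhu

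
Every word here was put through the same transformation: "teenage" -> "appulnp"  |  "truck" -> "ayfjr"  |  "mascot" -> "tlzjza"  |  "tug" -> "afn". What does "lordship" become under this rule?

Vowels shift forward by 11 and consonants shift forward by 7.
Applying it to lordship: l(cons)+7=s, o(vowel)+11=z, r(cons)+7=y, d(cons)+7=k, s(cons)+7=z, h(cons)+7=o, i(vowel)+11=t, p(cons)+7=w.

szykzotw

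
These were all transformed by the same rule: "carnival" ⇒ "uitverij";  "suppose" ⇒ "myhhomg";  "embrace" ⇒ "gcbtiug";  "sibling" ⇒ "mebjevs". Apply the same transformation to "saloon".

c(2)→u(20) and a(0)→i(8) fit y≡19x+8 (mod 26); the inverse of 19 mod 26 is 11. Each letter's alphabet position (a=0..z=25) is mapped through 19·x+8 mod 26 — an affine cipher.
Applying it to saloon: s(18)→19·18+8≡12=m; a(0)→19·0+8≡8=i; l(11)→19·11+8≡9=j; o(14)→19·14+8≡14=o; o(14)→19·14+8≡14=o; n(13)→19·13+8≡21=v (all mod 26).

mijoov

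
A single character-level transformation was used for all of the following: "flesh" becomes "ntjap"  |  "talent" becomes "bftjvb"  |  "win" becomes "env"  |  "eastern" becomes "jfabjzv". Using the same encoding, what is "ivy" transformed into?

ndg

The shift depends on letter class: consonant f→n is +8, but vowel e→j is +5. Vowels shift forward by 5 and consonants shift forward by 8.
On ivy: i(vowel)+5=n, v(cons)+8=d, y(cons)+8=g.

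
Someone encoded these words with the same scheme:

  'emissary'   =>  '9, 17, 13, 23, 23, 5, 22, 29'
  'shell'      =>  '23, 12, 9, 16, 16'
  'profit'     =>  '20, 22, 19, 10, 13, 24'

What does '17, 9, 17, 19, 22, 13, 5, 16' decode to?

memorial

e is letter #5 and maps to 9: an offset of 4. Letters become their 1-based position plus 4 (so a→5, b→6, …).
Decoding 17, 9, 17, 19, 22, 13, 5, 16: 17→(17−4)÷1=13=m, 9→(9−4)÷1=5=e, 17→(17−4)÷1=13=m, 19→(19−4)÷1=15=o, 22→(22−4)÷1=18=r, 13→(13−4)÷1=9=i, 5→(5−4)÷1=1=a, 16→(16−4)÷1=12=l.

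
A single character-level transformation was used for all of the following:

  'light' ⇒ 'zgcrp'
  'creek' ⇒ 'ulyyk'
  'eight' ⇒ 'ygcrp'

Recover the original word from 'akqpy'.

This is an affine cipher: with a=0,…,z=25, each position x becomes (15x+16) mod 26.
Decoding akqpy: a(0)→7·(0−16)≡18=s; k(10)→7·(10−16)≡10=k; q(16)→7·(16−16)≡0=a; p(15)→7·(15−16)≡19=t; y(24)→7·(24−16)≡4=e (all mod 26).

skate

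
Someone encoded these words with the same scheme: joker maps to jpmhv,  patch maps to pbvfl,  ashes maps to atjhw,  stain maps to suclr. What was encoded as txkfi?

In joker: j→j is +0, o→p is +1, k→m is +2, e→h is +3 — the shift increases by 1 each position. Each letter shifts forward by its position index (0, 1, 2, …) — the shift grows by one for each successive letter.
Reversing it on txkfi: t−0=t, x−1=w, k−2=i, f−3=c, i−4=e.

twice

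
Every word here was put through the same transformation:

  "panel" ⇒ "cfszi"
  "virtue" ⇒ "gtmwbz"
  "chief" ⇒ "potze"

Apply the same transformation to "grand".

This is an affine cipher: with a=0,…,z=25, each position x becomes (5x+5) mod 26.
Applying it to grand: g(6)→5·6+5≡9=j; r(17)→5·17+5≡12=m; a(0)→5·0+5≡5=f; n(13)→5·13+5≡18=s; d(3)→5·3+5≡20=u (all mod 26).

jmfsu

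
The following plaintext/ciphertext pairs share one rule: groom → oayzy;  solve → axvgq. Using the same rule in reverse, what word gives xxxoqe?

In groom: g→o is +8, r→a is +9, o→y is +10, o→z is +11 — the shift increases by 1 each position. Letter i (0-indexed) is shifted by i+8, so successive shifts are 8, 9, 10, ….
Decoding xxxoqe: x−8=p, x−9=o, x−10=n, o−11=d, q−12=e, e−13=r.

ponder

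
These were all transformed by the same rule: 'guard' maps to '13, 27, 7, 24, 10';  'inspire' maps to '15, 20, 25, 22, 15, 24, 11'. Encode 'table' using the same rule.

26, 7, 8, 18, 11

g is letter #7 and maps to 13: an offset of 6. Each letter is replaced by its alphabet position (a=1..z=26) + 6.
On table: t=20→26, a=1→7, b=2→8, l=12→18, e=5→11.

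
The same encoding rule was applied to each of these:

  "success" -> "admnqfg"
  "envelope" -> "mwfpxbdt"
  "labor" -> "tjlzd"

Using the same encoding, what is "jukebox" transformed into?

In success: s→a is +8, u→d is +9, c→m is +10, c→n is +11 — the shift increases by 1 each position. Letter i (0-indexed) is shifted by i+8, so successive shifts are 8, 9, 10, ….
For jukebox: j+8=r, u+9=d, k+10=u, e+11=p, b+12=n, o+13=b, x+14=l.

rdupnbl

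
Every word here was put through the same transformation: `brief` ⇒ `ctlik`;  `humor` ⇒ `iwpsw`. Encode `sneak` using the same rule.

In brief: b→c is +1, r→t is +2, i→l is +3, e→i is +4 — the shift increases by 1 each position. Each letter shifts forward by (position + 1), i.e. 1, 2, 3, … — the shift grows by one for each successive letter.
Applying it to sneak: s+1=t, n+2=p, e+3=h, a+4=e, k+5=p.

tphep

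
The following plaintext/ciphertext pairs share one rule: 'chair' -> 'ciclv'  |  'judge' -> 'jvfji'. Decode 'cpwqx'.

In chair: c→c is +0, h→i is +1, a→c is +2, i→l is +3 — the shift increases by 1 each position. The shift increases by 1 at each position, starting from +0: 0, 1, 2, ….
Reversing it on cpwqx: c−0=c, p−1=o, w−2=u, q−3=n, x−4=t.

count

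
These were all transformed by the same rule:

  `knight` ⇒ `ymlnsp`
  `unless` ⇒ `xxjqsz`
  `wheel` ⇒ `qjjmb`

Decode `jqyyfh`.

Two steps: reverse the string, then apply a Caesar shift of +5.
Decoding jqyyfh: shift back: j−5=e, q−5=l, y−5=t, y−5=t, f−5=a, h−5=c → elttac; then reverse → cattle.

cattle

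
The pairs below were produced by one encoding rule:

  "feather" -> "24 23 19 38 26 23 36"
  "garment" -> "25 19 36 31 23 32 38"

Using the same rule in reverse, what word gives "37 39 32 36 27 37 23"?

f is letter #6 and maps to 24: an offset of 18. The number is (letter's place in the alphabet, a=1) + 18.
Decoding 37 39 32 36 27 37 23: 37→(37−18)÷1=19=s, 39→(39−18)÷1=21=u, 32→(32−18)÷1=14=n, 36→(36−18)÷1=18=r, 27→(27−18)÷1=9=i, 37→(37−18)÷1=19=s, 23→(23−18)÷1=5=e.

sunrise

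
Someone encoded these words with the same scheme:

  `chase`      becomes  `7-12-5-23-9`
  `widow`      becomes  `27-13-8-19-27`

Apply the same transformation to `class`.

The number is (letter's place in the alphabet, a=1) + 4.
On class: c=3→7, l=12→16, a=1→5, s=19→23, s=19→23.

7-16-5-23-23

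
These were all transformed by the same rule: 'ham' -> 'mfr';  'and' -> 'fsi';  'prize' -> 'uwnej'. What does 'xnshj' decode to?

since

Each letter is shifted forward by 5 in the alphabet (a Caesar shift of +5).
Undoing it on xnshj: x−5=s, n−5=i, s−5=n, h−5=c, j−5=e.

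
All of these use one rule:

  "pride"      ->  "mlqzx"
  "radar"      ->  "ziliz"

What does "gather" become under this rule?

The output letters match the input read backwards, each shifted +8: pride reversed is edirp. Read the word backwards and shift each letter +8.
On gather: reverse → rehtag; then shift: r+8=z, e+8=m, h+8=p, t+8=b, a+8=i, g+8=o.

zmpbio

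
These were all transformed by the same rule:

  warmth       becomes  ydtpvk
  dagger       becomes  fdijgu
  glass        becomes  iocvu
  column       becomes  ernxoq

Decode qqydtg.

onward

It's a Vigenère-style cipher with numeric key [2,3]: position i shifts by key[i mod 2].
Undoing it on qqydtg: q−2=o, q−3=n, y−2=w, d−3=a, t−2=r, g−3=d.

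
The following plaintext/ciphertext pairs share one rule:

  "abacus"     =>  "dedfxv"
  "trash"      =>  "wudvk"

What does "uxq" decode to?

run

It's a constant shift of +3 (ROT3).
Decoding uxq: u−3=r, x−3=u, q−3=n.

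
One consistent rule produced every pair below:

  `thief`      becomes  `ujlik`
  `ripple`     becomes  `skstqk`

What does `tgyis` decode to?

In thief: t→u is +1, h→j is +2, i→l is +3, e→i is +4 — the shift increases by 1 each position. Each letter shifts forward by (position + 1), i.e. 1, 2, 3, … — the shift grows by one for each successive letter.
Reversing it on tgyis: t−1=s, g−2=e, y−3=v, i−4=e, s−5=n.

seven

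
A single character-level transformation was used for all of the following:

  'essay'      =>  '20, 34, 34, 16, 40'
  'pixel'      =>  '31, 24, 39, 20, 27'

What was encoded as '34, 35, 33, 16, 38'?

e is letter #5 and maps to 20: an offset of 15. The number is (letter's place in the alphabet, a=1) + 15.
Decoding 34, 35, 33, 16, 38: 34→(34−15)÷1=19=s, 35→(35−15)÷1=20=t, 33→(33−15)÷1=18=r, 16→(16−15)÷1=1=a, 38→(38−15)÷1=23=w.

straw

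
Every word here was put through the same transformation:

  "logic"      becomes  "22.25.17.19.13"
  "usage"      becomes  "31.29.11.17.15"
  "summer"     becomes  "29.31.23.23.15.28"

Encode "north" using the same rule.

l is letter #12 and maps to 22: an offset of 10. Each letter is replaced by its alphabet position (a=1..z=26) + 10.
For north: n=14→24, o=15→25, r=18→28, t=20→30, h=8→18.

24.25.28.30.18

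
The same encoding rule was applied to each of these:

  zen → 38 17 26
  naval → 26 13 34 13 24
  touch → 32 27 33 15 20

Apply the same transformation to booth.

14 27 27 32 20

z is letter #26 and maps to 38: an offset of 12. Each letter is replaced by its alphabet position (a=1..z=26) + 12.
Applying it to booth: b=2→14, o=15→27, o=15→27, t=20→32, h=8→20.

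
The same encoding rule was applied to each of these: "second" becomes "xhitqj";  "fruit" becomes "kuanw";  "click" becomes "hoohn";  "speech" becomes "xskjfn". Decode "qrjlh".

A repeating key of period 3 is used — shifts +5, +3, +6 over and over.
Decoding qrjlh: q−5=l, r−3=o, j−6=d, l−5=g, h−3=e.

lodge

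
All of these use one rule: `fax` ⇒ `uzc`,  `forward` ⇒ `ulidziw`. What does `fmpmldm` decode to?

unknown

Each pair mirrors across the alphabet (f↔u, a↔z, x↔c): positions sum to 25. This is the alphabet-reversal cipher (Atbash): a becomes z, b becomes y, etc.
Undoing it on fmpmldm: f↔u, m↔n, p↔k, m↔n, l↔o, d↔w, m↔n.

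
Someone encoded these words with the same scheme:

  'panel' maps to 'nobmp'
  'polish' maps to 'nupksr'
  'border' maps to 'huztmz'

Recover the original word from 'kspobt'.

p(15)→n(13) and a(0)→o(14) fit y≡19x+14 (mod 26); the inverse of 19 mod 26 is 11. Treating letters as 0–25, the rule is x ↦ 19x + 14 (mod 26).
Decoding kspobt: k(10)→11·(10−14)≡8=i; s(18)→11·(18−14)≡18=s; p(15)→11·(15−14)≡11=l; o(14)→11·(14−14)≡0=a; b(1)→11·(1−14)≡13=n; t(19)→11·(19−14)≡3=d (all mod 26).

island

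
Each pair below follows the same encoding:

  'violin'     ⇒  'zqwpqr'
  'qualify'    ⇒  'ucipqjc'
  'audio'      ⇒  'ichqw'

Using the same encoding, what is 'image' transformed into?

qqikm

The shift depends on letter class: consonant v→z is +4, but vowel i→q is +8. The rule splits by letter class: vowels +8, consonants +4.
For image: i(vowel)+8=q, m(cons)+4=q, a(vowel)+8=i, g(cons)+4=k, e(vowel)+8=m.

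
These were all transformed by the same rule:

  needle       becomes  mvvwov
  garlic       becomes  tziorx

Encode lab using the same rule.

ozy

Each pair mirrors across the alphabet (n↔m, e↔v, e↔v): positions sum to 25. Each letter is replaced by its mirror in the alphabet: a↔z, b↔y, c↔x, and so on (the Atbash cipher).
On lab: l↔o, a↔z, b↔y.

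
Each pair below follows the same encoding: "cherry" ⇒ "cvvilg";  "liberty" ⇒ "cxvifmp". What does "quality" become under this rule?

cxmpeyu

The output letters match the input read backwards, each shifted +4: cherry reversed is yrrehc. The word is reversed, then every letter is shifted forward by 4.
On quality: reverse → ytilauq; then shift: y+4=c, t+4=x, i+4=m, l+4=p, a+4=e, u+4=y, q+4=u.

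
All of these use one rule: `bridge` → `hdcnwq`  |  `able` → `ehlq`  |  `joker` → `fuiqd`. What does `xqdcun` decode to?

period

Each letter's alphabet position (a=0..z=25) is mapped through 3·x+4 mod 26 — an affine cipher.
Decoding xqdcun: x(23)→9·(23−4)≡15=p; q(16)→9·(16−4)≡4=e; d(3)→9·(3−4)≡17=r; c(2)→9·(2−4)≡8=i; u(20)→9·(20−4)≡14=o; n(13)→9·(13−4)≡3=d (all mod 26).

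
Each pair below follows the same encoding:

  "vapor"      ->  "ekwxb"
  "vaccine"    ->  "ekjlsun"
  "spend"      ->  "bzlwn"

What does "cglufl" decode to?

twelve

The shifts repeat in a cycle of length 3: positions 0,1,… shift by +9, +10, +7, then the pattern repeats.
Decoding cglufl: c−9=t, g−10=w, l−7=e, u−9=l, f−10=v, l−7=e.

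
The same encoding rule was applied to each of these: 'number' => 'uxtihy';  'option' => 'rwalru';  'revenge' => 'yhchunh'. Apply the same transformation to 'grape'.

nydwh

The rule splits by letter class: vowels +3, consonants +7.
For grape: g(cons)+7=n, r(cons)+7=y, a(vowel)+3=d, p(cons)+7=w, e(vowel)+3=h.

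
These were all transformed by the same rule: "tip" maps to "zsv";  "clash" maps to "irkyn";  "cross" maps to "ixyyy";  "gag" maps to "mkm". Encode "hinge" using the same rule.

The shift depends on letter class: consonant t→z is +6, but vowel i→s is +10. Two shifts are in play — +10 for a/e/i/o/u, +6 for every other letter.
On hinge: h(cons)+6=n, i(vowel)+10=s, n(cons)+6=t, g(cons)+6=m, e(vowel)+10=o.

nstmo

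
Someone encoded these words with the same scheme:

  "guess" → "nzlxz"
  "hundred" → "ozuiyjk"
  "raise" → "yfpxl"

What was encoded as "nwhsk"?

The shifts repeat in a cycle of length 2: positions 0,1,… shift by +7, +5, then the pattern repeats.
Undoing it on nwhsk: n−7=g, w−5=r, h−7=a, s−5=n, k−7=d.

grand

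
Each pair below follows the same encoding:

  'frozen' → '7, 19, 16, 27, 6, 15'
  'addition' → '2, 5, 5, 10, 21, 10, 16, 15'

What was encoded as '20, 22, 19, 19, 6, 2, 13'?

Each letter is replaced by its alphabet position (a=1..z=26) + 1.
Decoding 20, 22, 19, 19, 6, 2, 13: 20→(20−1)÷1=19=s, 22→(22−1)÷1=21=u, 19→(19−1)÷1=18=r, 19→(19−1)÷1=18=r, 6→(6−1)÷1=5=e, 2→(2−1)÷1=1=a, 13→(13−1)÷1=12=l.

surreal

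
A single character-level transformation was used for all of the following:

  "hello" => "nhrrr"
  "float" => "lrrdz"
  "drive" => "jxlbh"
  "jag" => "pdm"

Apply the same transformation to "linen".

The shift depends on letter class: consonant h→n is +6, but vowel e→h is +3. Two shifts are in play — +3 for a/e/i/o/u, +6 for every other letter.
For linen: l(cons)+6=r, i(vowel)+3=l, n(cons)+6=t, e(vowel)+3=h, n(cons)+6=t.

rltht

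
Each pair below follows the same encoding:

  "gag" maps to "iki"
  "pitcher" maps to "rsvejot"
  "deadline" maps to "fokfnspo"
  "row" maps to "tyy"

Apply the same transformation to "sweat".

The shift depends on letter class: consonant g→i is +2, but vowel a→k is +10. The rule splits by letter class: vowels +10, consonants +2.
Applying it to sweat: s(cons)+2=u, w(cons)+2=y, e(vowel)+10=o, a(vowel)+10=k, t(cons)+2=v.

uyokv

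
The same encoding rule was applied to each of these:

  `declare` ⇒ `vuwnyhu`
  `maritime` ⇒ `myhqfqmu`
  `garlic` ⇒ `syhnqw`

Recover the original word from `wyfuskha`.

Each letter's alphabet position (a=0..z=25) is mapped through 25·x+24 mod 26 — an affine cipher.
Undoing it on wyfuskha: w(22)→25·(22−24)≡2=c; y(24)→25·(24−24)≡0=a; f(5)→25·(5−24)≡19=t; u(20)→25·(20−24)≡4=e; s(18)→25·(18−24)≡6=g; k(10)→25·(10−24)≡14=o; h(7)→25·(7−24)≡17=r; a(0)→25·(0−24)≡24=y (all mod 26).

category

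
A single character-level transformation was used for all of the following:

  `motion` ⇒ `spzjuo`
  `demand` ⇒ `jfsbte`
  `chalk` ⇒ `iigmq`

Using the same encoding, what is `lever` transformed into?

rfbfx

Shifts by position in motion: pos 0: m→s (+6), pos 1: o→p (+1), pos 2: t→z (+6), pos 3: i→j (+1) — repeating every 2. A repeating key of period 2 is used — shifts +6, +1 over and over.
For lever: l+6=r, e+1=f, v+6=b, e+1=f, r+6=x.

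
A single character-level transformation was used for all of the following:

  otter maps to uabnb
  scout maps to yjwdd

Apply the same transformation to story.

yawai

In otter: o→u is +6, t→a is +7, t→b is +8, e→n is +9 — the shift increases by 1 each position. Letter i (0-indexed) is shifted by i+6, so successive shifts are 6, 7, 8, ….
Applying it to story: s+6=y, t+7=a, o+8=w, r+9=a, y+10=i.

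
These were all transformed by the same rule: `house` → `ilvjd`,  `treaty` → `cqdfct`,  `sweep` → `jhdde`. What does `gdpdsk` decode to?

legend

h(7)→i(8) and o(14)→l(11) fit y≡19x+5 (mod 26); the inverse of 19 mod 26 is 11. Each letter's alphabet position (a=0..z=25) is mapped through 19·x+5 mod 26 — an affine cipher.
Undoing it on gdpdsk: g(6)→11·(6−5)≡11=l; d(3)→11·(3−5)≡4=e; p(15)→11·(15−5)≡6=g; d(3)→11·(3−5)≡4=e; s(18)→11·(18−5)≡13=n; k(10)→11·(10−5)≡3=d (all mod 26).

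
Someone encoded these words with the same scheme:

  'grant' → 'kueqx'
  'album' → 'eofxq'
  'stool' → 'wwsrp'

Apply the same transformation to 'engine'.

iqklrh

It's a Vigenère-style cipher with numeric key [4,3]: position i shifts by key[i mod 2].
For engine: e+4=i, n+3=q, g+4=k, i+3=l, n+4=r, e+3=h.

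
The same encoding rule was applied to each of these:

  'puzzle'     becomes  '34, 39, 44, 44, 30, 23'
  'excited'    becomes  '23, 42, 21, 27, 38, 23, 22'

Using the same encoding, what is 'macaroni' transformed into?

31, 19, 21, 19, 36, 33, 32, 27

p is letter #16 and maps to 34: an offset of 18. The number is (letter's place in the alphabet, a=1) + 18.
Applying it to macaroni: m=13→31, a=1→19, c=3→21, a=1→19, r=18→36, o=15→33, n=14→32, i=9→27.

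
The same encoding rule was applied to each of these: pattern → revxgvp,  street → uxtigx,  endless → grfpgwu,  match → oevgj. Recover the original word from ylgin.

The shifts repeat in a cycle of length 2: positions 0,1,… shift by +2, +4, then the pattern repeats.
Reversing it on ylgin: y−2=w, l−4=h, g−2=e, i−4=e, n−2=l.

wheel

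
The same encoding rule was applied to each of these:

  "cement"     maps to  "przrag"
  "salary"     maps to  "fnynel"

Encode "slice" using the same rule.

fyvpr

Compare letters: c→p is +13, e→r is +13, m→z is +13 — a constant shift. Every letter moves 13 places later in the alphabet, wrapping around z→a.
For slice: s+13=f, l+13=y, i+13=v, c+13=p, e+13=r.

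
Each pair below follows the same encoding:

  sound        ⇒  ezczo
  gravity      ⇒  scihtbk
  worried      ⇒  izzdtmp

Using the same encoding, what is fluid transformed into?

It's a Vigenère-style cipher with numeric key [12,11,8]: position i shifts by key[i mod 3].
Applying it to fluid: f+12=r, l+11=w, u+8=c, i+12=u, d+11=o.

rwcuo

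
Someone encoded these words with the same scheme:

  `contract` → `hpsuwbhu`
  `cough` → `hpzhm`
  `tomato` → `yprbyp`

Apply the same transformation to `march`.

rbwdm

The shifts repeat in a cycle of length 2: positions 0,1,… shift by +5, +1, then the pattern repeats.
On march: m+5=r, a+1=b, r+5=w, c+1=d, h+5=m.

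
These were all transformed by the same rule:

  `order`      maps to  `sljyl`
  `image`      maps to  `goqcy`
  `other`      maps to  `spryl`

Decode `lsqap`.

roast

o(14)→s(18) and r(17)→l(11) fit y≡15x+16 (mod 26); the inverse of 15 mod 26 is 7. Treating letters as 0–25, the rule is x ↦ 15x + 16 (mod 26).
Undoing it on lsqap: l(11)→7·(11−16)≡17=r; s(18)→7·(18−16)≡14=o; q(16)→7·(16−16)≡0=a; a(0)→7·(0−16)≡18=s; p(15)→7·(15−16)≡19=t (all mod 26).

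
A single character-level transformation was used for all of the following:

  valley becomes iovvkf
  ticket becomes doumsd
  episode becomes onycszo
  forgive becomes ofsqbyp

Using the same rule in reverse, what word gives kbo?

era

The output letters match the input read backwards, each shifted +10: valley reversed is yellav. Read the word backwards and shift each letter +10.
Decoding kbo: shift back: k−10=a, b−10=r, o−10=e → are; then reverse → era.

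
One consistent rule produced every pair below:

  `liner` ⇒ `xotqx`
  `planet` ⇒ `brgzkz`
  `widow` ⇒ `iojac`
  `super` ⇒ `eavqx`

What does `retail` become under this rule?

dkzmor

A repeating key of period 3 is used — shifts +12, +6, +6 over and over.
Applying it to retail: r+12=d, e+6=k, t+6=z, a+12=m, i+6=o, l+6=r.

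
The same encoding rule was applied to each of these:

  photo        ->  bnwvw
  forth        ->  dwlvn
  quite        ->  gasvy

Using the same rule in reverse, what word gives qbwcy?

Each letter's alphabet position (a=0..z=25) is mapped through 5·x+4 mod 26 — an affine cipher.
Undoing it on qbwcy: q(16)→21·(16−4)≡18=s; b(1)→21·(1−4)≡15=p; w(22)→21·(22−4)≡14=o; c(2)→21·(2−4)≡10=k; y(24)→21·(24−4)≡4=e (all mod 26).

spoke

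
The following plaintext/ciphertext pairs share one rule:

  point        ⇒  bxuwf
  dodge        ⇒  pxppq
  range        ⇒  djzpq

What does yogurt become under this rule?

A repeating key of period 2 is used — shifts +12, +9 over and over.
For yogurt: y+12=k, o+9=x, g+12=s, u+9=d, r+12=d, t+9=c.

kxsddc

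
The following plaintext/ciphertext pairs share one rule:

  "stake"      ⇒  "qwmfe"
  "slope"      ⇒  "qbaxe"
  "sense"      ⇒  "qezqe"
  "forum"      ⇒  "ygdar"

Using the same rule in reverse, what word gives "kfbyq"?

The output letters match the input read backwards, each shifted +12: stake reversed is ekats. Two steps: reverse the string, then apply a Caesar shift of +12.
Decoding kfbyq: shift back: k−12=y, f−12=t, b−12=p, y−12=m, q−12=e → ytpme; then reverse → empty.

empty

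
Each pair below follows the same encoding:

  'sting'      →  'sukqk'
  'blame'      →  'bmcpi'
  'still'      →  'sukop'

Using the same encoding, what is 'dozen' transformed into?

dpbhr

In sting: s→s is +0, t→u is +1, i→k is +2, n→q is +3 — the shift increases by 1 each position. Each letter shifts forward by its position index (0, 1, 2, …) — the shift grows by one for each successive letter.
On dozen: d+0=d, o+1=p, z+2=b, e+3=h, n+4=r.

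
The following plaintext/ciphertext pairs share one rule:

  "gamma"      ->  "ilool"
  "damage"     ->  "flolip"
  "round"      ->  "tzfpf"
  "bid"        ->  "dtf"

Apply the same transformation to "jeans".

lplpu

Two shifts are in play — +11 for a/e/i/o/u, +2 for every other letter.
On jeans: j(cons)+2=l, e(vowel)+11=p, a(vowel)+11=l, n(cons)+2=p, s(cons)+2=u.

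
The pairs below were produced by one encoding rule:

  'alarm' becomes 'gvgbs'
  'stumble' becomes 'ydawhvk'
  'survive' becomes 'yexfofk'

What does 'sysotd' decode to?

moment

Shifts by position in alarm: pos 0: a→g (+6), pos 1: l→v (+10), pos 2: a→g (+6), pos 3: r→b (+10) — repeating every 2. It's a Vigenère-style cipher with numeric key [6,10]: position i shifts by key[i mod 2].
Decoding sysotd: s−6=m, y−10=o, s−6=m, o−10=e, t−6=n, d−10=t.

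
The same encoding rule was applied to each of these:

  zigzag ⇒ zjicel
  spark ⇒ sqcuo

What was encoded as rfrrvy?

report

Letter i (0-indexed) is shifted by i+0, so successive shifts are 0, 1, 2, ….
Decoding rfrrvy: r−0=r, f−1=e, r−2=p, r−3=o, v−4=r, y−5=t.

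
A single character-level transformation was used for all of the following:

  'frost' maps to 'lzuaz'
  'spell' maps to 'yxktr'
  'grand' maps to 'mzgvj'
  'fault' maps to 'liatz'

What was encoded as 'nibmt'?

haven

A repeating key of period 2 is used — shifts +6, +8 over and over.
Decoding nibmt: n−6=h, i−8=a, b−6=v, m−8=e, t−6=n.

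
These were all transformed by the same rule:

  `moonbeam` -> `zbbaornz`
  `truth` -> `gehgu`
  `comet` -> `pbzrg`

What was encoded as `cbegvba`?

portion

Compare letters: m→z is +13, o→b is +13, o→b is +13 — a constant shift. It's a constant shift of +13 (ROT13).
Decoding cbegvba: c−13=p, b−13=o, e−13=r, g−13=t, v−13=i, b−13=o, a−13=n.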